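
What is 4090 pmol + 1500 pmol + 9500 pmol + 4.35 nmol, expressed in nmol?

19.44 nmol

In nmol:
  4090 pmol = 4090 × 10^-3 nmol = 4.09
  1500 pmol = 1500 × 10^-3 nmol = 1.5
  9500 pmol = 9500 × 10^-3 nmol = 9.5
  4.35 nmol → 4.35
Sum: 4.09 + 1.5 + 9.5 + 4.35 = 19.44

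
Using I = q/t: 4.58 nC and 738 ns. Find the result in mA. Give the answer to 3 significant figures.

6.21 mA

(4.58 × 10^-9) / (738 × 10^-9) = 0.006206 A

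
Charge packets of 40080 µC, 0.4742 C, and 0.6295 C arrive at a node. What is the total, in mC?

In mC:
  40080 µC = 40080 × 10^-3 mC = 40.08
  0.4742 C = 0.4742 × 10^3 mC = 474.2
  0.6295 C = 0.6295 × 10^3 mC = 629.5
Sum: 40.08 + 474.2 + 629.5 = 1143.78

1143.78 mC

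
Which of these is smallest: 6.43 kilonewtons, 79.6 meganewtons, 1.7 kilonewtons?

1.7 kilonewtons

6.43 kilonewtons = 6430 newtons
79.6 meganewtons = 79600000 newtons
1.7 kilonewtons = 1700 newtons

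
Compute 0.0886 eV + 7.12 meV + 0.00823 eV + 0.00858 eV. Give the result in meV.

112.53 meV

In meV:
  0.0886 eV = 0.0886 × 10^3 meV = 88.6
  7.12 meV → 7.12
  0.00823 eV = 0.00823 × 10^3 meV = 8.23
  0.00858 eV = 0.00858 × 10^3 meV = 8.58
Sum: 88.6 + 7.12 + 8.23 + 8.58 = 112.53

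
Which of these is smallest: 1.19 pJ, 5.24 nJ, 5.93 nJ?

1.19 pJ = 0.00000000000119 J
5.24 nJ = 0.00000000524 J
5.93 nJ = 0.00000000593 J

1.19 pJ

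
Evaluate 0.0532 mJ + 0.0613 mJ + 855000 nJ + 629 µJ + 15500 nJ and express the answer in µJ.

In µJ:
  0.0532 mJ = 0.0532 × 10³ µJ = 53.2
  0.0613 mJ = 0.0613 × 10³ µJ = 61.3
  855000 nJ = 855000 × 10⁻³ µJ = 855
  629 µJ → 629
  15500 nJ = 15500 × 10⁻³ µJ = 15.5
Sum: 53.2 + 61.3 + 855 + 629 + 15.5 = 1614

1614 µJ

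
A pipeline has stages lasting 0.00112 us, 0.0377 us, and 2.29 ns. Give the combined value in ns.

41.11 ns

In ns:
  0.00112 us = 0.00112e3 ns = 1.12
  0.0377 us = 0.0377e3 ns = 37.7
  2.29 ns → 2.29
Sum: 1.12 + 37.7 + 2.29 = 41.11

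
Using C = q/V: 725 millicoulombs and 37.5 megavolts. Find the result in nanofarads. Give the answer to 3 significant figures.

(725 × 10⁻³) / (37.5 × 10⁶) = 19.333 × 10⁻⁹ F

19.3 nanofarads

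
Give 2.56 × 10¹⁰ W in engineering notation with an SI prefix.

25.6 GW

= 25.6 × 10⁹ W; 10⁹ is giga.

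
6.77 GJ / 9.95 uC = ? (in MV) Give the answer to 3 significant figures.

(6.77 × 10^9) / (9.95 × 10^-6) = 0.6804 × 10^15 V

680000000 MV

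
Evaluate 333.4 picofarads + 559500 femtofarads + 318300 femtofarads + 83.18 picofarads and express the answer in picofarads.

1294.38 picofarads

In picofarads:
  333.4 picofarads → 333.4
  559500 femtofarads = 559500e-3 picofarads = 559.5
  318300 femtofarads = 318300e-3 picofarads = 318.3
  83.18 picofarads → 83.18
Sum: 333.4 + 559.5 + 318.3 + 83.18 = 1294.38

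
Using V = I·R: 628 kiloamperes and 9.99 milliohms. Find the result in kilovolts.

628 × 10^3 × 9.99 × 10^-3 = 6273.72 V

6.27372 kilovolts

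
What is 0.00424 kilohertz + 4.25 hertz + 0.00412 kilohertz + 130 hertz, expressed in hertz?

142.61 hertz

In hertz:
  0.00424 kilohertz = 0.00424 × 10^3 hertz = 4.24
  4.25 hertz → 4.25
  0.00412 kilohertz = 0.00412 × 10^3 hertz = 4.12
  130 hertz → 130
Sum: 4.24 + 4.25 + 4.12 + 130 = 142.61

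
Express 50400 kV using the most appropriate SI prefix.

50.4 MV

= 50.4 × 10⁶ V; 10⁶ is mega.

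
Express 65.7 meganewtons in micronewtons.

mega = 10^6, micro = 10^-6; factor is 10^12.
65.7 × 10^12 = 65700000000000

65700000000000 micronewtons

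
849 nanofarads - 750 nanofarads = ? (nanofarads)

99 nanofarads

In nanofarads:
  849 nanofarads → 849
  750 nanofarads → 750
Difference: 849 - 750 = 99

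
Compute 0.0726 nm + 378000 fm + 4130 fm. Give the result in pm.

In pm:
  0.0726 nm = 0.0726 × 10^3 pm = 72.6
  378000 fm = 378000 × 10^-3 pm = 378
  4130 fm = 4130 × 10^-3 pm = 4.13
Sum: 72.6 + 378 + 4.13 = 454.73

454.73 pm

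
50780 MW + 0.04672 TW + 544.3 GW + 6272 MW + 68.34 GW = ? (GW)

In GW:
  50780 MW = 50780 × 10⁻³ GW = 50.78
  0.04672 TW = 0.04672 × 10³ GW = 46.72
  544.3 GW → 544.3
  6272 MW = 6272 × 10⁻³ GW = 6.272
  68.34 GW → 68.34
Sum: 50.78 + 46.72 + 544.3 + 6.272 + 68.34 = 716.412

716.412 GW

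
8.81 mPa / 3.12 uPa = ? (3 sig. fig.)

(8.81 × 10^-3) / (3.12 × 10^-6) = 2.824 × 10^3

2820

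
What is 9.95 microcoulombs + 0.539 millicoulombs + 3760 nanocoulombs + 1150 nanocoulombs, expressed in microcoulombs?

553.86 microcoulombs

In microcoulombs:
  9.95 microcoulombs → 9.95
  0.539 millicoulombs = 0.539 × 10^3 microcoulombs = 539
  3760 nanocoulombs = 3760 × 10^-3 microcoulombs = 3.76
  1150 nanocoulombs = 1150 × 10^-3 microcoulombs = 1.15
Sum: 9.95 + 539 + 3.76 + 1.15 = 553.86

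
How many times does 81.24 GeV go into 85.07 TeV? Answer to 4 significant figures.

(85.07 × 10¹²) / (81.24 × 10⁹) = 1.0471 × 10³

1047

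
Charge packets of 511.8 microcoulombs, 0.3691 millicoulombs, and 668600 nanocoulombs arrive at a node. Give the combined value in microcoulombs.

1549.5 microcoulombs

In microcoulombs:
  511.8 microcoulombs → 511.8
  0.3691 millicoulombs = 0.3691 × 10³ microcoulombs = 369.1
  668600 nanocoulombs = 668600 × 10⁻³ microcoulombs = 668.6
Sum: 511.8 + 369.1 + 668.6 = 1549.5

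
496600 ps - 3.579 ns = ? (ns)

In ns:
  496600 ps = 496600 × 10^-3 ns = 496.6
  3.579 ns → 3.579
Difference: 496.6 - 3.579 = 493.021

493.021 ns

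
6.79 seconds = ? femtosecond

6790000000000000 femtoseconds

(no prefix) = 10^0, femto = 10^-15; factor is 10^15.
6.79 × 10^15 = 6790000000000000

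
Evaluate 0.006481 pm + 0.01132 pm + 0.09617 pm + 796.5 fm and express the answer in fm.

910.471 fm

In fm:
  0.006481 pm = 0.006481 × 10^3 fm = 6.481
  0.01132 pm = 0.01132 × 10^3 fm = 11.32
  0.09617 pm = 0.09617 × 10^3 fm = 96.17
  796.5 fm → 796.5
Sum: 6.481 + 11.32 + 96.17 + 796.5 = 910.471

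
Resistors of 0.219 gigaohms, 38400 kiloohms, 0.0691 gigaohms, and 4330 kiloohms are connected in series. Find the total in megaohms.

330.83 megaohms

In megaohms:
  0.219 gigaohms = 0.219 × 10³ megaohms = 219
  38400 kiloohms = 38400 × 10⁻³ megaohms = 38.4
  0.0691 gigaohms = 0.0691 × 10³ megaohms = 69.1
  4330 kiloohms = 4330 × 10⁻³ megaohms = 4.33
Sum: 219 + 38.4 + 69.1 + 4.33 = 330.83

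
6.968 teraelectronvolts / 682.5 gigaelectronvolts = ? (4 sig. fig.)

10.21

(6.968 × 10^12) / (682.5 × 10^9) = 0.01021 × 10^3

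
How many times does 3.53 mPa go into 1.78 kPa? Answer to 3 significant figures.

(1.78e3) / (3.53e-3) = 0.5042e6

504000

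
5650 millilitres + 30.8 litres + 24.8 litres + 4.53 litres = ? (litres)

65.78 litres

In litres:
  5650 millilitres = 5650e-3 litres = 5.65
  30.8 litres → 30.8
  24.8 litres → 24.8
  4.53 litres → 4.53
Sum: 5.65 + 30.8 + 24.8 + 4.53 = 65.78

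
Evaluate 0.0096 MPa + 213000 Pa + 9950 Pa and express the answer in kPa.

In kPa:
  0.0096 MPa = 0.0096 × 10³ kPa = 9.6
  213000 Pa = 213000 × 10⁻³ kPa = 213
  9950 Pa = 9950 × 10⁻³ kPa = 9.95
Sum: 9.6 + 213 + 9.95 = 232.55

232.55 kPa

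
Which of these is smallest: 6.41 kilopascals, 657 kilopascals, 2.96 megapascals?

6.41 kilopascals

6.41 kilopascals = 6410 pascals
657 kilopascals = 657000 pascals
2.96 megapascals = 2960000 pascals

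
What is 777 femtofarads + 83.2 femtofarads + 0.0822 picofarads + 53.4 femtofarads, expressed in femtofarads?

In femtofarads:
  777 femtofarads → 777
  83.2 femtofarads → 83.2
  0.0822 picofarads = 0.0822 × 10^3 femtofarads = 82.2
  53.4 femtofarads → 53.4
Sum: 777 + 83.2 + 82.2 + 53.4 = 995.8

995.8 femtofarads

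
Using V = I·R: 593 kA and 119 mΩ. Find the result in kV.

593e3 × 119e-3 = 70567 V

70.567 kV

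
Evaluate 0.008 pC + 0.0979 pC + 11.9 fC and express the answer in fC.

117.8 fC

In fC:
  0.008 pC = 0.008 × 10³ fC = 8
  0.0979 pC = 0.0979 × 10³ fC = 97.9
  11.9 fC → 11.9
Sum: 8 + 97.9 + 11.9 = 117.8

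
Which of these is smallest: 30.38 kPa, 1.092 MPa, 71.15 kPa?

30.38 kPa = 30380 Pa
1.092 MPa = 1092000 Pa
71.15 kPa = 71150 Pa

30.38 kPa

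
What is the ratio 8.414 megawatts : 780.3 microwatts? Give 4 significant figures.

(8.414 × 10⁶) / (780.3 × 10⁻⁶) = 0.010783 × 10¹²

10780000000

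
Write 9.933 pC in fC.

9933 fC

pico = 10⁻¹², femto = 10⁻¹⁵; factor is 10³.
9.933 × 10³ = 9933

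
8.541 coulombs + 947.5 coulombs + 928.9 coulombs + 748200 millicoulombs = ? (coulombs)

2633.141 coulombs

In coulombs:
  8.541 coulombs → 8.541
  947.5 coulombs → 947.5
  928.9 coulombs → 928.9
  748200 millicoulombs = 748200e-3 coulombs = 748.2
Sum: 8.541 + 947.5 + 928.9 + 748.2 = 2633.141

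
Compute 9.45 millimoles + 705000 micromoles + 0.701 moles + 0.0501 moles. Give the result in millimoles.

In millimoles:
  9.45 millimoles → 9.45
  705000 micromoles = 705000e-3 millimoles = 705
  0.701 moles = 0.701e3 millimoles = 701
  0.0501 moles = 0.0501e3 millimoles = 50.1
Sum: 9.45 + 705 + 701 + 50.1 = 1465.55

1465.55 millimoles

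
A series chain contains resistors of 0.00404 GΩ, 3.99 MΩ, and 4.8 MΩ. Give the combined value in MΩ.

12.83 MΩ

In MΩ:
  0.00404 GΩ = 0.00404 × 10^3 MΩ = 4.04
  3.99 MΩ → 3.99
  4.8 MΩ → 4.8
Sum: 4.04 + 3.99 + 4.8 = 12.83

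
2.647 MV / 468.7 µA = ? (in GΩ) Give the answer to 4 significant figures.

5.648 GΩ

(2.647 × 10^6) / (468.7 × 10^-6) = 0.00564754 × 10^12 Ω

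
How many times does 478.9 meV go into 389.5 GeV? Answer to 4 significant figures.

813300000000

(389.5 × 10^9) / (478.9 × 10^-3) = 0.81332 × 10^12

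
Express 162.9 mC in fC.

162900000000000 fC

milli = 10⁻³, femto = 10⁻¹⁵; factor is 10¹².
162.9 × 10¹² = 162900000000000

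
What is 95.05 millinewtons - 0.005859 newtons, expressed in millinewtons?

In millinewtons:
  95.05 millinewtons → 95.05
  0.005859 newtons = 0.005859e3 millinewtons = 5.859
Difference: 95.05 - 5.859 = 89.191

89.191 millinewtons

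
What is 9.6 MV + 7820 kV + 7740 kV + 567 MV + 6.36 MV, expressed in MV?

598.52 MV

In MV:
  9.6 MV → 9.6
  7820 kV = 7820 × 10⁻³ MV = 7.82
  7740 kV = 7740 × 10⁻³ MV = 7.74
  567 MV → 567
  6.36 MV → 6.36
Sum: 9.6 + 7.82 + 7.74 + 567 + 6.36 = 598.52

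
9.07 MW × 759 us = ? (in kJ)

6.88413 kJ

9.07e6 × 759e-6 = 6884.13 J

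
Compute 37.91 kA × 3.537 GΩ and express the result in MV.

37.91 × 10^3 × 3.537 × 10^9 = 134.08767 × 10^12 V

134087670 MV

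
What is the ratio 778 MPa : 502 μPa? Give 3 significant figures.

(778 × 10^6) / (502 × 10^-6) = 1.55 × 10^12

1550000000000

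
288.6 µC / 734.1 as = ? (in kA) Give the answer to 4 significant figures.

393100000 kA

(288.6 × 10⁻⁶) / (734.1 × 10⁻¹⁸) = 0.393134 × 10¹² A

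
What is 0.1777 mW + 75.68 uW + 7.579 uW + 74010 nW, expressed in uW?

In uW:
  0.1777 mW = 0.1777 × 10^3 uW = 177.7
  75.68 uW → 75.68
  7.579 uW → 7.579
  74010 nW = 74010 × 10^-3 uW = 74.01
Sum: 177.7 + 75.68 + 7.579 + 74.01 = 334.969

334.969 uW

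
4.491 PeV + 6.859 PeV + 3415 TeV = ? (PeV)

In PeV:
  4.491 PeV → 4.491
  6.859 PeV → 6.859
  3415 TeV = 3415 × 10⁻³ PeV = 3.415
Sum: 4.491 + 6.859 + 3.415 = 14.765

14.765 PeV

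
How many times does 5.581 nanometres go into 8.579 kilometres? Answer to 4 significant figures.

(8.579 × 10^3) / (5.581 × 10^-9) = 1.5372 × 10^12

1537000000000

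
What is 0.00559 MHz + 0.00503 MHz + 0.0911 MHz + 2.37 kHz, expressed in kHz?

In kHz:
  0.00559 MHz = 0.00559e3 kHz = 5.59
  0.00503 MHz = 0.00503e3 kHz = 5.03
  0.0911 MHz = 0.0911e3 kHz = 91.1
  2.37 kHz → 2.37
Sum: 5.59 + 5.03 + 91.1 + 2.37 = 104.09

104.09 kHz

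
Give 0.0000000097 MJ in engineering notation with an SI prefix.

= 9.7 × 10⁻³ J; 10⁻³ is milli.

9.7 mJ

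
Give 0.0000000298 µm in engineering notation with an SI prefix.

= 29.8e-15 m; 1e-15 is femto.

29.8 fm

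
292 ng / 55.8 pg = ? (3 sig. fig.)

5230

(292 × 10⁻⁹) / (55.8 × 10⁻¹²) = 5.233 × 10³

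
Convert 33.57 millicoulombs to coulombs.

milli = 10⁻³, (no prefix) = 10⁰; factor is 10⁻³.
33.57 × 10⁻³ = 0.03357

0.03357 coulombs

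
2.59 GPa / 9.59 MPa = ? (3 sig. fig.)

(2.59 × 10^9) / (9.59 × 10^6) = 0.2701 × 10^3

270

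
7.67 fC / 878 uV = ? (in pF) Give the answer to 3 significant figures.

(7.67 × 10⁻¹⁵) / (878 × 10⁻⁶) = 0.0087358 × 10⁻⁹ F

8.74 pF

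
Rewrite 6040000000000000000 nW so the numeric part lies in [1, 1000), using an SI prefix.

6.04 GW

= 6.04 × 10⁹ W; 10⁹ is giga.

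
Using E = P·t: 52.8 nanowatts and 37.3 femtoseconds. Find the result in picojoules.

52.8 × 10^-9 × 37.3 × 10^-15 = 1969.44 × 10^-24 J

0.00000000196944 picojoules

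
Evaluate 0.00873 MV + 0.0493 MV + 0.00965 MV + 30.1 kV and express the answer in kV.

In kV:
  0.00873 MV = 0.00873 × 10³ kV = 8.73
  0.0493 MV = 0.0493 × 10³ kV = 49.3
  0.00965 MV = 0.00965 × 10³ kV = 9.65
  30.1 kV → 30.1
Sum: 8.73 + 49.3 + 9.65 + 30.1 = 97.78

97.78 kV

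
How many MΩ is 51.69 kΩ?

kilo = 10³, mega = 10⁶; factor is 10⁻³.
51.69 × 10⁻³ = 0.05169

0.05169 MΩ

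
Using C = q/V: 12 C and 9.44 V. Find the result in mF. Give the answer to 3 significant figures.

(12) / (9.44) = 1.2712 F

1270 mF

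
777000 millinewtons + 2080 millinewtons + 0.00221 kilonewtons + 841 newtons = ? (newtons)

In newtons:
  777000 millinewtons = 777000 × 10⁻³ newtons = 777
  2080 millinewtons = 2080 × 10⁻³ newtons = 2.08
  0.00221 kilonewtons = 0.00221 × 10³ newtons = 2.21
  841 newtons → 841
Sum: 777 + 2.08 + 2.21 + 841 = 1622.29

1622.29 newtons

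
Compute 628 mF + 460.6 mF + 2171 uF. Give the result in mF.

In mF:
  628 mF → 628
  460.6 mF → 460.6
  2171 uF = 2171e-3 mF = 2.171
Sum: 628 + 460.6 + 2.171 = 1090.771

1090.771 mF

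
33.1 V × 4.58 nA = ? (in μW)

33.1 × 4.58 × 10^-9 = 151.598 × 10^-9 W

0.151598 μW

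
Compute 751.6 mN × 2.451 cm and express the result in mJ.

751.6e-3 × 2.451e-2 = 1842.1716e-5 J

18.421716 mJ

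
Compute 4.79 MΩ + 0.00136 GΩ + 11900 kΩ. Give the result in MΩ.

In MΩ:
  4.79 MΩ → 4.79
  0.00136 GΩ = 0.00136 × 10^3 MΩ = 1.36
  11900 kΩ = 11900 × 10^-3 MΩ = 11.9
Sum: 4.79 + 1.36 + 11.9 = 18.05

18.05 MΩ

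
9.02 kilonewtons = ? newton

kilo = 10^3, (no prefix) = 10^0; factor is 10^3.
9.02 × 10^3 = 9020

9020 newtons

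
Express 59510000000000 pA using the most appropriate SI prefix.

= 59.51 A; mantissa already in [1, 1000).

59.51 A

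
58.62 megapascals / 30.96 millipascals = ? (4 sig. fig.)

1893000000

(58.62e6) / (30.96e-3) = 1.8934e9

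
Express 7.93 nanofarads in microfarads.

0.00793 microfarads

nano = 1e-9, micro = 1e-6; factor is 1e-3.
7.93 × 1e-3 = 0.00793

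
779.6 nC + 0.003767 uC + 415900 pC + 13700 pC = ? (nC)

1212.967 nC

In nC:
  779.6 nC → 779.6
  0.003767 uC = 0.003767e3 nC = 3.767
  415900 pC = 415900e-3 nC = 415.9
  13700 pC = 13700e-3 nC = 13.7
Sum: 779.6 + 3.767 + 415.9 + 13.7 = 1212.967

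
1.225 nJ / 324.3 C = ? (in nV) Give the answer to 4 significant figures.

(1.225e-9) / (324.3) = 0.00377737e-9 V

0.003777 nV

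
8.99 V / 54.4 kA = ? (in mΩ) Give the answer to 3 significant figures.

(8.99) / (54.4 × 10^3) = 0.16526 × 10^-3 Ω

0.165 mΩ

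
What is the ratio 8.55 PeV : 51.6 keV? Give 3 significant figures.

(8.55 × 10¹⁵) / (51.6 × 10³) = 0.1657 × 10¹²

166000000000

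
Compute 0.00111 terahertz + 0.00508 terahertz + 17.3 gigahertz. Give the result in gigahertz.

In gigahertz:
  0.00111 terahertz = 0.00111 × 10^3 gigahertz = 1.11
  0.00508 terahertz = 0.00508 × 10^3 gigahertz = 5.08
  17.3 gigahertz → 17.3
Sum: 1.11 + 5.08 + 17.3 = 23.49

23.49 gigahertz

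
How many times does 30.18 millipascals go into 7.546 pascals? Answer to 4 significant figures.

250.0

(7.546) / (30.18 × 10^-3) = 0.25003 × 10^3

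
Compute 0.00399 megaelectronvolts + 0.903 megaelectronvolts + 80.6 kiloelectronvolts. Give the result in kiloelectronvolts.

987.59 kiloelectronvolts

In kiloelectronvolts:
  0.00399 megaelectronvolts = 0.00399 × 10³ kiloelectronvolts = 3.99
  0.903 megaelectronvolts = 0.903 × 10³ kiloelectronvolts = 903
  80.6 kiloelectronvolts → 80.6
Sum: 3.99 + 903 + 80.6 = 987.59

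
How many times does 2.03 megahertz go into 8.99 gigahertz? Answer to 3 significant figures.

4430

(8.99e9) / (2.03e6) = 4.429e3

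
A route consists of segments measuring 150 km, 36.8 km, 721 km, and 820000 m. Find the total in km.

In km:
  150 km → 150
  36.8 km → 36.8
  721 km → 721
  820000 m = 820000 × 10⁻³ km = 820
Sum: 150 + 36.8 + 721 + 820 = 1727.8

1727.8 km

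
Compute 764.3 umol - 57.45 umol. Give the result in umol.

706.85 umol

In umol:
  764.3 umol → 764.3
  57.45 umol → 57.45
Difference: 764.3 - 57.45 = 706.85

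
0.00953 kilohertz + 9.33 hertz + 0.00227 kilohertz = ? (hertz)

21.13 hertz

In hertz:
  0.00953 kilohertz = 0.00953e3 hertz = 9.53
  9.33 hertz → 9.33
  0.00227 kilohertz = 0.00227e3 hertz = 2.27
Sum: 9.53 + 9.33 + 2.27 = 21.13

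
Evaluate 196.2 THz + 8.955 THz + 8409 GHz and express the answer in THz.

213.564 THz

In THz:
  196.2 THz → 196.2
  8.955 THz → 8.955
  8409 GHz = 8409e-3 THz = 8.409
Sum: 196.2 + 8.955 + 8.409 = 213.564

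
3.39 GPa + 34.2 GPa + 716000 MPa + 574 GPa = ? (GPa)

1327.59 GPa

In GPa:
  3.39 GPa → 3.39
  34.2 GPa → 34.2
  716000 MPa = 716000 × 10^-3 GPa = 716
  574 GPa → 574
Sum: 3.39 + 34.2 + 716 + 574 = 1327.59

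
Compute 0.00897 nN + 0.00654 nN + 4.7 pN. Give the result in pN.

In pN:
  0.00897 nN = 0.00897 × 10^3 pN = 8.97
  0.00654 nN = 0.00654 × 10^3 pN = 6.54
  4.7 pN → 4.7
Sum: 8.97 + 6.54 + 4.7 = 20.21

20.21 pN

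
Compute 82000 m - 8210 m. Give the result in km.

In km:
  82000 m = 82000 × 10^-3 km = 82
  8210 m = 8210 × 10^-3 km = 8.21
Difference: 82 - 8.21 = 73.79

73.79 km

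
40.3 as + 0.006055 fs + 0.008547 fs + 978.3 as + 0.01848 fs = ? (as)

1051.682 as

In as:
  40.3 as → 40.3
  0.006055 fs = 0.006055e3 as = 6.055
  0.008547 fs = 0.008547e3 as = 8.547
  978.3 as → 978.3
  0.01848 fs = 0.01848e3 as = 18.48
Sum: 40.3 + 6.055 + 8.547 + 978.3 + 18.48 = 1051.682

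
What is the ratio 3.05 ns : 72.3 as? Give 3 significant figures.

42200000

(3.05 × 10^-9) / (72.3 × 10^-18) = 0.04219 × 10^9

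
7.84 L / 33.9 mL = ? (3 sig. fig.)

231

(7.84) / (33.9 × 10⁻³) = 0.2313 × 10³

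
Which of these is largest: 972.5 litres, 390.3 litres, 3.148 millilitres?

972.5 litres = 972.5 litres
390.3 litres = 390.3 litres
3.148 millilitres = 0.003148 litres

972.5 litres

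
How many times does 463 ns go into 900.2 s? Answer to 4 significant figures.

1944000000

(900.2) / (463 × 10⁻⁹) = 1.9443 × 10⁹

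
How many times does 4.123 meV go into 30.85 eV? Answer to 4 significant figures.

(30.85) / (4.123 × 10^-3) = 7.4824 × 10^3

7482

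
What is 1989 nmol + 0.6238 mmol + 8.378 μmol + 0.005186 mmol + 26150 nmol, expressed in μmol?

In μmol:
  1989 nmol = 1989e-3 μmol = 1.989
  0.6238 mmol = 0.6238e3 μmol = 623.8
  8.378 μmol → 8.378
  0.005186 mmol = 0.005186e3 μmol = 5.186
  26150 nmol = 26150e-3 μmol = 26.15
Sum: 1.989 + 623.8 + 8.378 + 5.186 + 26.15 = 665.503

665.503 μmol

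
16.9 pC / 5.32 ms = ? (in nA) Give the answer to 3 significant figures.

(16.9 × 10^-12) / (5.32 × 10^-3) = 3.1767 × 10^-9 A

3.18 nA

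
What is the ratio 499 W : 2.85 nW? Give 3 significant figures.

(499) / (2.85 × 10⁻⁹) = 175.1 × 10⁹

175000000000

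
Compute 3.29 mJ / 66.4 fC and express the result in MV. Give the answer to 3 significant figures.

(3.29e-3) / (66.4e-15) = 0.049548e12 V

49500 MV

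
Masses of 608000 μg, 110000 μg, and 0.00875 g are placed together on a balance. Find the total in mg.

In mg:
  608000 μg = 608000e-3 mg = 608
  110000 μg = 110000e-3 mg = 110
  0.00875 g = 0.00875e3 mg = 8.75
Sum: 608 + 110 + 8.75 = 726.75

726.75 mg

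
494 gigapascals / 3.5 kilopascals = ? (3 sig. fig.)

141000000

(494 × 10⁹) / (3.5 × 10³) = 141.1 × 10⁶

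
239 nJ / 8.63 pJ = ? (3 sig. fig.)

27700

(239e-9) / (8.63e-12) = 27.69e3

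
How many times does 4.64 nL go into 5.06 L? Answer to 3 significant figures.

(5.06) / (4.64 × 10^-9) = 1.091 × 10^9

1090000000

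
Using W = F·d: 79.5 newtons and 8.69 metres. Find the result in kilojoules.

0.690855 kilojoules

79.5 × 8.69 = 690.855 J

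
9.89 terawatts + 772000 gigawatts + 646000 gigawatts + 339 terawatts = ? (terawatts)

In terawatts:
  9.89 terawatts → 9.89
  772000 gigawatts = 772000 × 10⁻³ terawatts = 772
  646000 gigawatts = 646000 × 10⁻³ terawatts = 646
  339 terawatts → 339
Sum: 9.89 + 772 + 646 + 339 = 1766.89

1766.89 terawatts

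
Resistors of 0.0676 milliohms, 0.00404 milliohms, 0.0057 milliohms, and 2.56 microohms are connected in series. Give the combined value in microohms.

In microohms:
  0.0676 milliohms = 0.0676 × 10³ microohms = 67.6
  0.00404 milliohms = 0.00404 × 10³ microohms = 4.04
  0.0057 milliohms = 0.0057 × 10³ microohms = 5.7
  2.56 microohms → 2.56
Sum: 67.6 + 4.04 + 5.7 + 2.56 = 79.9

79.9 microohms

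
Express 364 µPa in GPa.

0.000000000000364 GPa

micro = 10⁻⁶, giga = 10⁹; factor is 10⁻¹⁵.
364 × 10⁻¹⁵ = 0.000000000000364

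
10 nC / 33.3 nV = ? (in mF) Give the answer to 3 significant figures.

(10e-9) / (33.3e-9) = 0.3003 F

300 mF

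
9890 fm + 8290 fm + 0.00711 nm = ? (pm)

25.29 pm

In pm:
  9890 fm = 9890e-3 pm = 9.89
  8290 fm = 8290e-3 pm = 8.29
  0.00711 nm = 0.00711e3 pm = 7.11
Sum: 9.89 + 8.29 + 7.11 = 25.29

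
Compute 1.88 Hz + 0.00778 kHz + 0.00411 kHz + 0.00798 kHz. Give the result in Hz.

In Hz:
  1.88 Hz → 1.88
  0.00778 kHz = 0.00778 × 10³ Hz = 7.78
  0.00411 kHz = 0.00411 × 10³ Hz = 4.11
  0.00798 kHz = 0.00798 × 10³ Hz = 7.98
Sum: 1.88 + 7.78 + 4.11 + 7.98 = 21.75

21.75 Hz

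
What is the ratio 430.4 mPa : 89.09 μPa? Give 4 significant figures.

4831

(430.4 × 10^-3) / (89.09 × 10^-6) = 4.8311 × 10^3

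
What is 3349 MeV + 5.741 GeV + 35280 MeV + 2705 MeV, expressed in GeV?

47.075 GeV

In GeV:
  3349 MeV = 3349 × 10⁻³ GeV = 3.349
  5.741 GeV → 5.741
  35280 MeV = 35280 × 10⁻³ GeV = 35.28
  2705 MeV = 2705 × 10⁻³ GeV = 2.705
Sum: 3.349 + 5.741 + 35.28 + 2.705 = 47.075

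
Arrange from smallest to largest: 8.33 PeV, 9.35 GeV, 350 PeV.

8.33 PeV = 8330000000000000 eV
9.35 GeV = 9350000000 eV
350 PeV = 350000000000000000 eV

9.35 GeV < 8.33 PeV < 350 PeV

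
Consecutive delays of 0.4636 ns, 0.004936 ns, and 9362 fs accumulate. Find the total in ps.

477.898 ps

In ps:
  0.4636 ns = 0.4636e3 ps = 463.6
  0.004936 ns = 0.004936e3 ps = 4.936
  9362 fs = 9362e-3 ps = 9.362
Sum: 463.6 + 4.936 + 9.362 = 477.898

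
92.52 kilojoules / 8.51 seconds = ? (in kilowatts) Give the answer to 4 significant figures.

(92.52e3) / (8.51) = 10.8719e3 W

10.87 kilowatts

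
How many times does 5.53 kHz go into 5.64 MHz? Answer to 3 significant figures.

(5.64e6) / (5.53e3) = 1.02e3

1020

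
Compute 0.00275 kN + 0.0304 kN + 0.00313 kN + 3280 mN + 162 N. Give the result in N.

In N:
  0.00275 kN = 0.00275 × 10^3 N = 2.75
  0.0304 kN = 0.0304 × 10^3 N = 30.4
  0.00313 kN = 0.00313 × 10^3 N = 3.13
  3280 mN = 3280 × 10^-3 N = 3.28
  162 N → 162
Sum: 2.75 + 30.4 + 3.13 + 3.28 + 162 = 201.56

201.56 N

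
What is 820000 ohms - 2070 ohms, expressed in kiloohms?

817.93 kiloohms

In kiloohms:
  820000 ohms = 820000 × 10^-3 kiloohms = 820
  2070 ohms = 2070 × 10^-3 kiloohms = 2.07
Difference: 820 - 2.07 = 817.93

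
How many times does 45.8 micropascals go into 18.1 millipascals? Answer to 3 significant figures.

(18.1e-3) / (45.8e-6) = 0.3952e3

395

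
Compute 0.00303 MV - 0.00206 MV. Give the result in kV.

In kV:
  0.00303 MV = 0.00303e3 kV = 3.03
  0.00206 MV = 0.00206e3 kV = 2.06
Difference: 3.03 - 2.06 = 0.97

0.97 kV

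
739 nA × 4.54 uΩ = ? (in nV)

739 × 10⁻⁹ × 4.54 × 10⁻⁶ = 3355.06 × 10⁻¹⁵ V

0.00335506 nV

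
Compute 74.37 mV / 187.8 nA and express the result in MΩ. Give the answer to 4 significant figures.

(74.37 × 10^-3) / (187.8 × 10^-9) = 0.396006 × 10^6 Ω

0.3960 MΩ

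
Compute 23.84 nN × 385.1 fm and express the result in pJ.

0.000000009180784 pJ

23.84 × 10⁻⁹ × 385.1 × 10⁻¹⁵ = 9180.784 × 10⁻²⁴ J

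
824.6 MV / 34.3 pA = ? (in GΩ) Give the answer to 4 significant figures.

(824.6 × 10^6) / (34.3 × 10^-12) = 24.0408 × 10^18 Ω

24040000000 GΩ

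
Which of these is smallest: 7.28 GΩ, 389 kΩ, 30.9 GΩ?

389 kΩ

7.28 GΩ = 7280000000 Ω
389 kΩ = 389000 Ω
30.9 GΩ = 30900000000 Ω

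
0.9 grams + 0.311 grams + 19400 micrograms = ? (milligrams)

1230.4 milligrams

In milligrams:
  0.9 grams = 0.9 × 10³ milligrams = 900
  0.311 grams = 0.311 × 10³ milligrams = 311
  19400 micrograms = 19400 × 10⁻³ milligrams = 19.4
Sum: 900 + 311 + 19.4 = 1230.4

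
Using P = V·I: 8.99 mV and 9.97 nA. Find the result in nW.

0.0896303 nW

8.99 × 10^-3 × 9.97 × 10^-9 = 89.6303 × 10^-12 W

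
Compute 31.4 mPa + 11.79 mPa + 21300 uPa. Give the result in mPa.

64.49 mPa

In mPa:
  31.4 mPa → 31.4
  11.79 mPa → 11.79
  21300 uPa = 21300e-3 mPa = 21.3
Sum: 31.4 + 11.79 + 21.3 = 64.49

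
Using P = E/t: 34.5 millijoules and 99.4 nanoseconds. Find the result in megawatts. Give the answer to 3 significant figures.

0.347 megawatts

(34.5 × 10^-3) / (99.4 × 10^-9) = 0.34708 × 10^6 W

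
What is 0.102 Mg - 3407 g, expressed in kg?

98.593 kg

In kg:
  0.102 Mg = 0.102 × 10³ kg = 102
  3407 g = 3407 × 10⁻³ kg = 3.407
Difference: 102 - 3.407 = 98.593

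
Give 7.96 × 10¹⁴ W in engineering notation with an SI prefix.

796 TW

= 796 × 10¹² W; 10¹² is tera.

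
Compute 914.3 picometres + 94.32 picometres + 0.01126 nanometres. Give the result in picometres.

In picometres:
  914.3 picometres → 914.3
  94.32 picometres → 94.32
  0.01126 nanometres = 0.01126 × 10^3 picometres = 11.26
Sum: 914.3 + 94.32 + 11.26 = 1019.88

1019.88 picometres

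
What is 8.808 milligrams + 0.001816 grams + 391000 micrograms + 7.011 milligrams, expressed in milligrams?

408.635 milligrams

In milligrams:
  8.808 milligrams → 8.808
  0.001816 grams = 0.001816 × 10^3 milligrams = 1.816
  391000 micrograms = 391000 × 10^-3 milligrams = 391
  7.011 milligrams → 7.011
Sum: 8.808 + 1.816 + 391 + 7.011 = 408.635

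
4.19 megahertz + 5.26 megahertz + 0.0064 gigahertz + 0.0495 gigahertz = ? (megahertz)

65.35 megahertz

In megahertz:
  4.19 megahertz → 4.19
  5.26 megahertz → 5.26
  0.0064 gigahertz = 0.0064e3 megahertz = 6.4
  0.0495 gigahertz = 0.0495e3 megahertz = 49.5
Sum: 4.19 + 5.26 + 6.4 + 49.5 = 65.35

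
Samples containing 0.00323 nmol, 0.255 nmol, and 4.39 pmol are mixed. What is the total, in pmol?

In pmol:
  0.00323 nmol = 0.00323 × 10³ pmol = 3.23
  0.255 nmol = 0.255 × 10³ pmol = 255
  4.39 pmol → 4.39
Sum: 3.23 + 255 + 4.39 = 262.62

262.62 pmol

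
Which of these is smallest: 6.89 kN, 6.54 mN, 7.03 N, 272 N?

6.89 kN = 6890 N
6.54 mN = 0.00654 N
7.03 N = 7.03 N
272 N = 272 N

6.54 mN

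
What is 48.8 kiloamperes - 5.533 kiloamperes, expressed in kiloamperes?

In kiloamperes:
  48.8 kiloamperes → 48.8
  5.533 kiloamperes → 5.533
Difference: 48.8 - 5.533 = 43.267

43.267 kiloamperes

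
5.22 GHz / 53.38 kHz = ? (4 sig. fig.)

97790

(5.22 × 10⁹) / (53.38 × 10³) = 0.097789 × 10⁶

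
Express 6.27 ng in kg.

0.00000000000627 kg

nano = 1e-9, kilo = 1e3; factor is 1e-12.
6.27 × 1e-12 = 0.00000000000627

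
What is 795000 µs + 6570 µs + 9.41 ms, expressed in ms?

In ms:
  795000 µs = 795000 × 10^-3 ms = 795
  6570 µs = 6570 × 10^-3 ms = 6.57
  9.41 ms → 9.41
Sum: 795 + 6.57 + 9.41 = 810.98

810.98 ms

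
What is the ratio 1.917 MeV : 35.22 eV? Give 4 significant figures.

54430

(1.917 × 10^6) / (35.22) = 0.054429 × 10^6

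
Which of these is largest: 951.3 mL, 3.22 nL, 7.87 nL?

951.3 mL = 0.9513 L
3.22 nL = 0.00000000322 L
7.87 nL = 0.00000000787 L

951.3 mL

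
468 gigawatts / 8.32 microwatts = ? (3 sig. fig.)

56200000000000000

(468e9) / (8.32e-6) = 56.25e15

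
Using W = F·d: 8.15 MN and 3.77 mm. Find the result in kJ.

8.15 × 10^6 × 3.77 × 10^-3 = 30.7255 × 10^3 J

30.7255 kJ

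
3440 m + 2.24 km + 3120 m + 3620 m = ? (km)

In km:
  3440 m = 3440e-3 km = 3.44
  2.24 km → 2.24
  3120 m = 3120e-3 km = 3.12
  3620 m = 3620e-3 km = 3.62
Sum: 3.44 + 2.24 + 3.12 + 3.62 = 12.42

12.42 km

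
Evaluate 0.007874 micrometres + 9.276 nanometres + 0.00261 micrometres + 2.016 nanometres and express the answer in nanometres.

21.776 nanometres

In nanometres:
  0.007874 micrometres = 0.007874e3 nanometres = 7.874
  9.276 nanometres → 9.276
  0.00261 micrometres = 0.00261e3 nanometres = 2.61
  2.016 nanometres → 2.016
Sum: 7.874 + 9.276 + 2.61 + 2.016 = 21.776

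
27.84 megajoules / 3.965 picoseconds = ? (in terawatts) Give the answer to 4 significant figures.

7021000 terawatts

(27.84 × 10^6) / (3.965 × 10^-12) = 7.02144 × 10^18 W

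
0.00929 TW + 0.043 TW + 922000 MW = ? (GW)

974.29 GW

In GW:
  0.00929 TW = 0.00929 × 10^3 GW = 9.29
  0.043 TW = 0.043 × 10^3 GW = 43
  922000 MW = 922000 × 10^-3 GW = 922
Sum: 9.29 + 43 + 922 = 974.29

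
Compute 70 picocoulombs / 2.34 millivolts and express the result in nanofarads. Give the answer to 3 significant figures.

29.9 nanofarads

(70 × 10^-12) / (2.34 × 10^-3) = 29.915 × 10^-9 F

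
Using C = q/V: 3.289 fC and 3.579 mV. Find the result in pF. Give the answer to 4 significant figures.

0.9190 pF

(3.289 × 10^-15) / (3.579 × 10^-3) = 0.918972 × 10^-12 F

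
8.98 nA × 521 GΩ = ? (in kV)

8.98 × 10^-9 × 521 × 10^9 = 4678.58 V

4.67858 kV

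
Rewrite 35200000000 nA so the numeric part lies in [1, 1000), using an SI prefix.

35.2 A

= 35.2 A; mantissa already in [1, 1000).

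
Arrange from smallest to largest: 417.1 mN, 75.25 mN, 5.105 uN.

5.105 uN < 75.25 mN < 417.1 mN

417.1 mN = 0.4171 N
75.25 mN = 0.07525 N
5.105 uN = 0.000005105 N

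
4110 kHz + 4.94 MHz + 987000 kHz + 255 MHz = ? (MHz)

In MHz:
  4110 kHz = 4110e-3 MHz = 4.11
  4.94 MHz → 4.94
  987000 kHz = 987000e-3 MHz = 987
  255 MHz → 255
Sum: 4.11 + 4.94 + 987 + 255 = 1251.05

1251.05 MHz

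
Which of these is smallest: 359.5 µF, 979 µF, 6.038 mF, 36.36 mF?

359.5 µF = 0.0003595 F
979 µF = 0.000979 F
6.038 mF = 0.006038 F
36.36 mF = 0.03636 F

359.5 µF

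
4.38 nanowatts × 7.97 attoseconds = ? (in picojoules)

0.0000000000000349086 picojoules

4.38 × 10⁻⁹ × 7.97 × 10⁻¹⁸ = 34.9086 × 10⁻²⁷ J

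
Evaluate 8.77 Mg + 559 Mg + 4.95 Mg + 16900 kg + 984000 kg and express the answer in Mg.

In Mg:
  8.77 Mg → 8.77
  559 Mg → 559
  4.95 Mg → 4.95
  16900 kg = 16900 × 10⁻³ Mg = 16.9
  984000 kg = 984000 × 10⁻³ Mg = 984
Sum: 8.77 + 559 + 4.95 + 16.9 + 984 = 1573.62

1573.62 Mg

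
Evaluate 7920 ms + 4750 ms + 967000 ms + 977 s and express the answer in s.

1956.67 s

In s:
  7920 ms = 7920e-3 s = 7.92
  4750 ms = 4750e-3 s = 4.75
  967000 ms = 967000e-3 s = 967
  977 s → 977
Sum: 7.92 + 4.75 + 967 + 977 = 1956.67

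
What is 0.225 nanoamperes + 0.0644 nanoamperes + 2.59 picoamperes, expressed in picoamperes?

In picoamperes:
  0.225 nanoamperes = 0.225 × 10^3 picoamperes = 225
  0.0644 nanoamperes = 0.0644 × 10^3 picoamperes = 64.4
  2.59 picoamperes → 2.59
Sum: 225 + 64.4 + 2.59 = 291.99

291.99 picoamperes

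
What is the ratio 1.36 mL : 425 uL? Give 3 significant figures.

(1.36 × 10⁻³) / (425 × 10⁻⁶) = 0.0032 × 10³

3.20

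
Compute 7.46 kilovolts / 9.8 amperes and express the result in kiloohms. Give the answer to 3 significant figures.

(7.46 × 10^3) / (9.8) = 0.76122 × 10^3 Ω

0.761 kiloohms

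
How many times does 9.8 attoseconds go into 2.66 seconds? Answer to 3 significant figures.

271000000000000000

(2.66) / (9.8 × 10⁻¹⁸) = 0.2714 × 10¹⁸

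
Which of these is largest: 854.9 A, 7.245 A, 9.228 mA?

854.9 A

854.9 A = 854.9 A
7.245 A = 7.245 A
9.228 mA = 0.009228 A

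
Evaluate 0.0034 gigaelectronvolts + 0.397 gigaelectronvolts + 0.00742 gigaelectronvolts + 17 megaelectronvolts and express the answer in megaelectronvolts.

424.82 megaelectronvolts

In megaelectronvolts:
  0.0034 gigaelectronvolts = 0.0034 × 10³ megaelectronvolts = 3.4
  0.397 gigaelectronvolts = 0.397 × 10³ megaelectronvolts = 397
  0.00742 gigaelectronvolts = 0.00742 × 10³ megaelectronvolts = 7.42
  17 megaelectronvolts → 17
Sum: 3.4 + 397 + 7.42 + 17 = 424.82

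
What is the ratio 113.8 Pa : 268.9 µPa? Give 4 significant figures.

423200

(113.8) / (268.9e-6) = 0.42321e6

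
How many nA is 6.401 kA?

kilo = 10^3, nano = 10^-9; factor is 10^12.
6.401 × 10^12 = 6401000000000

6401000000000 nA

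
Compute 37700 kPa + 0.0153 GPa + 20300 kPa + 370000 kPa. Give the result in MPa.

443.3 MPa

In MPa:
  37700 kPa = 37700 × 10^-3 MPa = 37.7
  0.0153 GPa = 0.0153 × 10^3 MPa = 15.3
  20300 kPa = 20300 × 10^-3 MPa = 20.3
  370000 kPa = 370000 × 10^-3 MPa = 370
Sum: 37.7 + 15.3 + 20.3 + 370 = 443.3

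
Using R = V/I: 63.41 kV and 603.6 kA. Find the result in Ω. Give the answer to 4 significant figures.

(63.41 × 10³) / (603.6 × 10³) = 0.105053 Ω

0.1051 Ω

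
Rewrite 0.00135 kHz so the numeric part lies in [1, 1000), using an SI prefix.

1.35 Hz

= 1.35 Hz; mantissa already in [1, 1000).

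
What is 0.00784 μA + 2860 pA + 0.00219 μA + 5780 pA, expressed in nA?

In nA:
  0.00784 μA = 0.00784e3 nA = 7.84
  2860 pA = 2860e-3 nA = 2.86
  0.00219 μA = 0.00219e3 nA = 2.19
  5780 pA = 5780e-3 nA = 5.78
Sum: 7.84 + 2.86 + 2.19 + 5.78 = 18.67

18.67 nA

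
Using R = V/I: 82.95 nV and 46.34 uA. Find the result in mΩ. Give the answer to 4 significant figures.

(82.95e-9) / (46.34e-6) = 1.79003e-3 Ω

1.790 mΩ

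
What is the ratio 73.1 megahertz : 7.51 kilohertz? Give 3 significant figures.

(73.1e6) / (7.51e3) = 9.734e3

9730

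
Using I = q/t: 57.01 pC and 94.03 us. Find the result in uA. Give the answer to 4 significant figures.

(57.01 × 10⁻¹²) / (94.03 × 10⁻⁶) = 0.606296 × 10⁻⁶ A

0.6063 uA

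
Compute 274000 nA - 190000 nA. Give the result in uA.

84 uA

In uA:
  274000 nA = 274000e-3 uA = 274
  190000 nA = 190000e-3 uA = 190
Difference: 274 - 190 = 84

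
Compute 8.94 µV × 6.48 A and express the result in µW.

8.94 × 10⁻⁶ × 6.48 = 57.9312 × 10⁻⁶ W

57.9312 µW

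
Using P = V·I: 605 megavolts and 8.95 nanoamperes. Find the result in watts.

5.41475 watts

605e6 × 8.95e-9 = 5414.75e-3 W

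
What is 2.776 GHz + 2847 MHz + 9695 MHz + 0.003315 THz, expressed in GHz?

In GHz:
  2.776 GHz → 2.776
  2847 MHz = 2847 × 10⁻³ GHz = 2.847
  9695 MHz = 9695 × 10⁻³ GHz = 9.695
  0.003315 THz = 0.003315 × 10³ GHz = 3.315
Sum: 2.776 + 2.847 + 9.695 + 3.315 = 18.633

18.633 GHz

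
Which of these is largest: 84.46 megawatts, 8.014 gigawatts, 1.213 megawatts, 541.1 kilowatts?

84.46 megawatts = 84460000 watts
8.014 gigawatts = 8014000000 watts
1.213 megawatts = 1213000 watts
541.1 kilowatts = 541100 watts

8.014 gigawatts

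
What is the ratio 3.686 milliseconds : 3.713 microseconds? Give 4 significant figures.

(3.686 × 10^-3) / (3.713 × 10^-6) = 0.99273 × 10^3

992.7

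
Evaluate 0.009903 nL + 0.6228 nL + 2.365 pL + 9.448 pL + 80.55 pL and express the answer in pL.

In pL:
  0.009903 nL = 0.009903 × 10³ pL = 9.903
  0.6228 nL = 0.6228 × 10³ pL = 622.8
  2.365 pL → 2.365
  9.448 pL → 9.448
  80.55 pL → 80.55
Sum: 9.903 + 622.8 + 2.365 + 9.448 + 80.55 = 725.066

725.066 pL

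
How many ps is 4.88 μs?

micro = 10⁻⁶, pico = 10⁻¹²; factor is 10⁶.
4.88 × 10⁶ = 4880000

4880000 ps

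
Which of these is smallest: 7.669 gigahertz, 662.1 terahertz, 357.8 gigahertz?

7.669 gigahertz = 7669000000 hertz
662.1 terahertz = 662100000000000 hertz
357.8 gigahertz = 357800000000 hertz

7.669 gigahertz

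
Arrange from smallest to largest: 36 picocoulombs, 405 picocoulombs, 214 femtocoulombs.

214 femtocoulombs < 36 picocoulombs < 405 picocoulombs

36 picocoulombs = 0.000000000036 coulombs
405 picocoulombs = 0.000000000405 coulombs
214 femtocoulombs = 0.000000000000214 coulombs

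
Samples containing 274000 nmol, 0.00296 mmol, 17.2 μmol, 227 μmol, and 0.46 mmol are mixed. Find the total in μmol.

In μmol:
  274000 nmol = 274000e-3 μmol = 274
  0.00296 mmol = 0.00296e3 μmol = 2.96
  17.2 μmol → 17.2
  227 μmol → 227
  0.46 mmol = 0.46e3 μmol = 460
Sum: 274 + 2.96 + 17.2 + 227 + 460 = 981.16

981.16 μmol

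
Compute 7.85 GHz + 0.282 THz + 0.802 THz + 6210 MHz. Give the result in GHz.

In GHz:
  7.85 GHz → 7.85
  0.282 THz = 0.282 × 10³ GHz = 282
  0.802 THz = 0.802 × 10³ GHz = 802
  6210 MHz = 6210 × 10⁻³ GHz = 6.21
Sum: 7.85 + 282 + 802 + 6.21 = 1098.06

1098.06 GHz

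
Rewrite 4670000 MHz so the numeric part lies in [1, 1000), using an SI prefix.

4.67 THz

= 4.67e12 Hz; 1e12 is tera.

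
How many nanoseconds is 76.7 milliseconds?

milli = 10⁻³, nano = 10⁻⁹; factor is 10⁶.
76.7 × 10⁶ = 76700000

76700000 nanoseconds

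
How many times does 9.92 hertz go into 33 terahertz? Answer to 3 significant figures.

(33 × 10¹²) / (9.92) = 3.327 × 10¹²

3330000000000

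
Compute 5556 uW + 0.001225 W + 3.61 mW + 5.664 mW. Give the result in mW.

In mW:
  5556 uW = 5556 × 10^-3 mW = 5.556
  0.001225 W = 0.001225 × 10^3 mW = 1.225
  3.61 mW → 3.61
  5.664 mW → 5.664
Sum: 5.556 + 1.225 + 3.61 + 5.664 = 16.055

16.055 mW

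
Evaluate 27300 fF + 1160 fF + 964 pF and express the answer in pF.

In pF:
  27300 fF = 27300 × 10^-3 pF = 27.3
  1160 fF = 1160 × 10^-3 pF = 1.16
  964 pF → 964
Sum: 27.3 + 1.16 + 964 = 992.46

992.46 pF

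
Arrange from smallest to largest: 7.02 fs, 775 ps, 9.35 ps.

7.02 fs < 9.35 ps < 775 ps

7.02 fs = 0.00000000000000702 s
775 ps = 0.000000000775 s
9.35 ps = 0.00000000000935 s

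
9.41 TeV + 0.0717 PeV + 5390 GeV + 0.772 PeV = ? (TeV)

858.5 TeV

In TeV:
  9.41 TeV → 9.41
  0.0717 PeV = 0.0717e3 TeV = 71.7
  5390 GeV = 5390e-3 TeV = 5.39
  0.772 PeV = 0.772e3 TeV = 772
Sum: 9.41 + 71.7 + 5.39 + 772 = 858.5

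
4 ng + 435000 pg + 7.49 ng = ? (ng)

446.49 ng

In ng:
  4 ng → 4
  435000 pg = 435000 × 10^-3 ng = 435
  7.49 ng → 7.49
Sum: 4 + 435 + 7.49 = 446.49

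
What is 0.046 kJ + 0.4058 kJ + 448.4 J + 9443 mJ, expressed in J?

In J:
  0.046 kJ = 0.046 × 10³ J = 46
  0.4058 kJ = 0.4058 × 10³ J = 405.8
  448.4 J → 448.4
  9443 mJ = 9443 × 10⁻³ J = 9.443
Sum: 46 + 405.8 + 448.4 + 9.443 = 909.643

909.643 J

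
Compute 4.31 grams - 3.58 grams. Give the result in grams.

In grams:
  4.31 grams → 4.31
  3.58 grams → 3.58
Difference: 4.31 - 3.58 = 0.73

0.73 grams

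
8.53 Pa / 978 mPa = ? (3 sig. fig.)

8.72

(8.53) / (978e-3) = 0.008722e3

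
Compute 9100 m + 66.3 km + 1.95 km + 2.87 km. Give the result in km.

In km:
  9100 m = 9100 × 10⁻³ km = 9.1
  66.3 km → 66.3
  1.95 km → 1.95
  2.87 km → 2.87
Sum: 9.1 + 66.3 + 1.95 + 2.87 = 80.22

80.22 km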